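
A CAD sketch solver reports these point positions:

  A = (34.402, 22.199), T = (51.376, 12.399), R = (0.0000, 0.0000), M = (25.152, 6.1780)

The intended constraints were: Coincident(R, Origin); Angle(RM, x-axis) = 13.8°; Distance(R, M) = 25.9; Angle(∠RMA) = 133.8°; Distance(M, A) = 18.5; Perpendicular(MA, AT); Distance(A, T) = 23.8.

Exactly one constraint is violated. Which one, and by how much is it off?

Distance(A, T) = 23.8 — off by 4.20.

R = (0.00, 0.00) ✓; RM at 13.80° ✓; |RM| = 25.90 ✓; ∠RMA = 133.8° ✓; |MA| = 18.50 ✓; ∠(MA, AT) = 90.00° ✓; |AT| = 19.60 ✗.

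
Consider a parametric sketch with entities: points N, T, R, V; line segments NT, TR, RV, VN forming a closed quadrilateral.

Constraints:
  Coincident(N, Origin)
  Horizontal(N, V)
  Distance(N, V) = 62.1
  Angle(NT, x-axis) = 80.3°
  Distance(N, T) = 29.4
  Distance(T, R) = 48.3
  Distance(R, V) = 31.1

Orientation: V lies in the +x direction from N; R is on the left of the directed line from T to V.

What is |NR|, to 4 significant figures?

61.02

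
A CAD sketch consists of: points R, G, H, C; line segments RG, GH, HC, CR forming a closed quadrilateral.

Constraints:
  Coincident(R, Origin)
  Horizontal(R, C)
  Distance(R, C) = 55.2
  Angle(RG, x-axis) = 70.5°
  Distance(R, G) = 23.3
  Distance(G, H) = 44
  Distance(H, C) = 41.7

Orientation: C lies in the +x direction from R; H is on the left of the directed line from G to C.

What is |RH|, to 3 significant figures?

62.7

Checks: R.y = 0.00, C.y = 0.00 ✓; |GH| = 44.00 ✓; |HC| = 41.70 ✓.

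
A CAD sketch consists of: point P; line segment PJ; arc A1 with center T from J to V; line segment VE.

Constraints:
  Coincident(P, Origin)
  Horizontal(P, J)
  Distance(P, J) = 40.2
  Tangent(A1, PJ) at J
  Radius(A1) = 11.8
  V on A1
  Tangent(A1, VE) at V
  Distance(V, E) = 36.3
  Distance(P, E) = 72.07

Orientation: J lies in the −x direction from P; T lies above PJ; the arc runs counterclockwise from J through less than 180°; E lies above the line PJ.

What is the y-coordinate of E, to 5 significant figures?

47.207

P is at the origin; P and J share the same y with |PJ| = 40.2 and J on the −x side, so J = (-40.200, 0.0000). The tangent condition forces TJ to be normal to PJ, so T = J + (0, 11.8) = (-40.200, 11.800). Since TV ⟂ VE (tangency), |TE| = √(11.8² + 36.3²) = 38.170 regardless of where V sits on A1. So E lies on both circle(P, 72.07) and circle(T, 38.170); the above-PJ intersection is E = (-54.457, 47.207). V is the foot of the tangent from E: V = (-31.153, 19.375).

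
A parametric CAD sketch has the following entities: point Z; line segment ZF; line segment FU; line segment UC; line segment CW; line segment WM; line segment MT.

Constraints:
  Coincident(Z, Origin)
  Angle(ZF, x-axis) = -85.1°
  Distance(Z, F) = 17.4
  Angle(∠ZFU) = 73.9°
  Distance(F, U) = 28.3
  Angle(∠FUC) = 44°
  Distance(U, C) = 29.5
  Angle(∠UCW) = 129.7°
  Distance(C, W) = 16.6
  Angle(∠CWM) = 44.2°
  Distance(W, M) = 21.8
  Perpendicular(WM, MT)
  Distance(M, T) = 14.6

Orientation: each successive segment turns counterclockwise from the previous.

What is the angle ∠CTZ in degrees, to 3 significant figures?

21.3°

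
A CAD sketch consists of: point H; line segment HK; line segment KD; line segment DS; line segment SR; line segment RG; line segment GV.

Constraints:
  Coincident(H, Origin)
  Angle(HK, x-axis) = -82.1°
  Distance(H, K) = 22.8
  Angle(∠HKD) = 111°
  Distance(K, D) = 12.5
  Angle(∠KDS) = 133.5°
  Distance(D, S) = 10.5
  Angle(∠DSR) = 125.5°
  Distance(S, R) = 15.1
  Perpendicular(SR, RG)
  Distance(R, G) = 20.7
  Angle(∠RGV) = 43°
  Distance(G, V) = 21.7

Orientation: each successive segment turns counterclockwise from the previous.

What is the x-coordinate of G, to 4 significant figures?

3.942

H is at the origin; HK runs at -82.1° with length 22.8, so K = (3.134, -22.58). ∠HKD = 111.0° gives KD at -13.10° from the x-axis; with |KD| = 12.5, D = (15.31, -25.42). ∠KDS = 133.5° gives DS at 33.40° from the x-axis; with |DS| = 10.5, S = (24.07, -19.64). ∠DSR = 125.5° gives SR at 87.90° from the x-axis; with |SR| = 15.1, R = (24.63, -4.547). SR is perpendicular to RG, so RG runs at 177.9°; with |RG| = 20.7, G = (3.942, -3.788). So G.x = 3.942.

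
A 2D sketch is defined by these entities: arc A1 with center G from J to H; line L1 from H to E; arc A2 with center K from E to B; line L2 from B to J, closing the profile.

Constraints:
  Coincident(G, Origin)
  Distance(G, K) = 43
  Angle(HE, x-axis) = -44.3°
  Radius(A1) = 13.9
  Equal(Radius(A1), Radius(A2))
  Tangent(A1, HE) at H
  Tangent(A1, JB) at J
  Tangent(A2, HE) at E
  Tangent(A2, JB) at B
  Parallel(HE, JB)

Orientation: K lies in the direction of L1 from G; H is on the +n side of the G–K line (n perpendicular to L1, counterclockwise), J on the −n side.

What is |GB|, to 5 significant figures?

45.191

The slot axis is L1's direction at -44.3°, so u = (cos -44.3°, sin -44.3°) = (0.71569, -0.69842) and n = (−sin -44.3°, cos -44.3°) = (0.69842, 0.71569). G is at the origin and K lies 43.0 along u from G, so K = 43.0·u = (30.775, -30.032). Tangency of A1 to both parallel lines with radius 13.9 puts H and J at G ± 13.9·n: H = (9.7080, 9.9481), J = (-9.7080, -9.9481). Equal radii place E and B the same way about K: E = K + 13.9·n = (40.483, -20.084), B = K − 13.9·n = (21.067, -39.980). Then |GB| = |B − G| = 45.191.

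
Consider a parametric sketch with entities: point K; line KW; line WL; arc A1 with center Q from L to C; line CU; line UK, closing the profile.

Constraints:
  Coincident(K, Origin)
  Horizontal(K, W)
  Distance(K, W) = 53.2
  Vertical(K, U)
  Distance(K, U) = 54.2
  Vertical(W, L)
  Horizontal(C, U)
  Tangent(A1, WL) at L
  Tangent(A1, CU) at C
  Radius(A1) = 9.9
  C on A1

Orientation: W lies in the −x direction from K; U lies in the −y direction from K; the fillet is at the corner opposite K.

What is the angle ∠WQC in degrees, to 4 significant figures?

167.4°

K is at the origin; K and W share the same y with |KW| = 53.2 and W on the −x side, so W = (-53.20, 0.000). K and U share the same x with |KU| = 54.2 and U on the −y side, so U = (0.000, -54.20). The virtual corner opposite K is at (-53.20, -54.20). A1 meets WL tangentially, so QL is at right angles to WL and since A1 is tangent to CU there, QC ⟂ CU, with radius 9.9, so the center Q sits 9.9 in from both sides at Q = (-43.30, -44.30). That places the tangent points at L = (-53.20, -44.30) on WL and C = (-43.30, -54.20) on CU. Then cos ∠WQC = QW·QC / (|QW||QC|), giving 167.4°.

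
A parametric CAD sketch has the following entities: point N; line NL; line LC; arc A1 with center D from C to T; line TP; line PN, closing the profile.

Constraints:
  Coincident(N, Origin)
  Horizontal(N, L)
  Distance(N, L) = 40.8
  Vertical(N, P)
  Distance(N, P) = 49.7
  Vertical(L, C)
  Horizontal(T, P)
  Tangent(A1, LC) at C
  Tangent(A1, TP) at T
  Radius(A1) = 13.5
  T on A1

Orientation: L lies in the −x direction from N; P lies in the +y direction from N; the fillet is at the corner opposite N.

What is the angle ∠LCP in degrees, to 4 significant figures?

108.3°

N is at the origin; N and L share the same y with |NL| = 40.8 and L on the −x side, so L = (-40.80, 0.000). N and P share the same x with |NP| = 49.7 and P on the +y side, so P = (0.000, 49.70). The virtual corner opposite N is at (-40.80, 49.70). The tangent condition forces DC to be normal to LC and tangency of A1 to TP means the radius DT is perpendicular to TP, with radius 13.5, so the center D sits 13.5 in from both sides at D = (-27.30, 36.20). That places the tangent points at C = (-40.80, 36.20) on LC and T = (-27.30, 49.70) on TP. Then cos ∠LCP = CL·CP / (|CL||CP|), giving 108.3°.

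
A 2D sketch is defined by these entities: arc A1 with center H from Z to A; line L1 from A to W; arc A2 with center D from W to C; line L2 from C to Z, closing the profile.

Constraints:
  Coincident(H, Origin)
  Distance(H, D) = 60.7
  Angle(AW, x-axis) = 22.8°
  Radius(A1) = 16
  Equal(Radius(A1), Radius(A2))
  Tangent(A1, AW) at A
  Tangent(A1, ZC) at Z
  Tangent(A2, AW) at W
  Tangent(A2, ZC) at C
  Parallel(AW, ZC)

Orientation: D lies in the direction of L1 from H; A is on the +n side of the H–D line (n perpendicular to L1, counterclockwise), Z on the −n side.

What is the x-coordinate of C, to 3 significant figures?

62.2

The slot axis is L1's direction at 22.8°, so u = (cos 22.8°, sin 22.8°) = (0.922, 0.388) and n = (−sin 22.8°, cos 22.8°) = (-0.388, 0.922). H is at the origin and D lies 60.7 along u from H, so D = 60.7·u = (56.0, 23.5). Tangency of A1 to both parallel lines with radius 16.0 puts A and Z at H ± 16.0·n: A = (-6.20, 14.7), Z = (6.20, -14.7). Equal radii place W and C the same way about D: W = D + 16.0·n = (49.8, 38.3), C = D − 16.0·n = (62.2, 8.77). So C.x = 62.2.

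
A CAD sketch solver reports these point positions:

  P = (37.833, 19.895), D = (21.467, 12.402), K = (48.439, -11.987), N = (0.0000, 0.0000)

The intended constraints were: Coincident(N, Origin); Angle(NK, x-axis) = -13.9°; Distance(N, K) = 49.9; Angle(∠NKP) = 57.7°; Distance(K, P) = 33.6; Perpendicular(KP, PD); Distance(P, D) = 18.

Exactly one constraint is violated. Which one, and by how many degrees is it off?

Perpendicular(KP, PD) — off by 6.20°.

N = (0.00, 0.00) ✓; NK at -13.90° ✓; |NK| = 49.90 ✓; ∠NKP = 57.70° ✓; |KP| = 33.60 ✓; ∠(KP, PD) = 96.20° ✗; |PD| = 18.00 ✓.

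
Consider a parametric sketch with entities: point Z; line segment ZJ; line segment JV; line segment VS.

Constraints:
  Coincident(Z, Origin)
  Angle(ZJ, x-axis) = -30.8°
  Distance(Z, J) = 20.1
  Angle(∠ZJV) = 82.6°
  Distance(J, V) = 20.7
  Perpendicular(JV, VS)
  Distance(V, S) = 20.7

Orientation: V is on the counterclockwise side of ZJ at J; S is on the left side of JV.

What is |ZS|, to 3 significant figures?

18.1

Z is at the origin; ZJ runs at -30.8° with length 20.1, so J = 20.1·(cos -30.8°, sin -30.8°) = (17.3, -10.3). ∠ZJV = 82.6°, so JV runs at -30.8° + (180° − 82.6°) = 66.6° from the x-axis; with |JV| = 20.7, V = J + 20.7·(cos 66.6°, sin 66.6°) = (25.5, 8.71). The perpendicularity gives VS at right angles to JV; with |VS| = 20.7 on the left of JV, S = V + 20.7·(-0.918, 0.397) = (6.49, 16.9). Then |ZS| = |S − Z| = 18.1.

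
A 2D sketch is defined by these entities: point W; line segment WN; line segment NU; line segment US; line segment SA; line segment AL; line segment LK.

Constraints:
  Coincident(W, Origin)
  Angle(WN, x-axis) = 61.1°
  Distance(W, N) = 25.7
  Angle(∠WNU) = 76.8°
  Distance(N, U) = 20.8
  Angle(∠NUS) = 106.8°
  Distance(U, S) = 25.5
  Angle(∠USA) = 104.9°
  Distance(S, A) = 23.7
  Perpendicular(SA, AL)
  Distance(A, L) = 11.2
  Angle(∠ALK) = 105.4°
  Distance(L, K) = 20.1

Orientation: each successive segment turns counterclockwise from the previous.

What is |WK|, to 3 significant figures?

15.9

W is at the origin; WN runs at 61.1° with length 25.7, so N = (12.4, 22.5). ∠WNU = 76.8° gives NU at 164° from the x-axis; with |NU| = 20.8, U = (-7.60, 28.1). ∠NUS = 106.8° gives US at -122° from the x-axis; with |US| = 25.5, S = (-21.3, 6.62). ∠USA = 104.9° gives SA at -47.4° from the x-axis; with |SA| = 23.7, A = (-5.26, -10.8). The perpendicularity gives AL at right angles to SA, so AL runs at 42.6°; with |AL| = 11.2, L = (2.98, -3.24). ∠ALK = 105.4° gives LK at 117° from the x-axis; with |LK| = 20.1, K = (-6.21, 14.6). Then |WK| = |K − W| = 15.9.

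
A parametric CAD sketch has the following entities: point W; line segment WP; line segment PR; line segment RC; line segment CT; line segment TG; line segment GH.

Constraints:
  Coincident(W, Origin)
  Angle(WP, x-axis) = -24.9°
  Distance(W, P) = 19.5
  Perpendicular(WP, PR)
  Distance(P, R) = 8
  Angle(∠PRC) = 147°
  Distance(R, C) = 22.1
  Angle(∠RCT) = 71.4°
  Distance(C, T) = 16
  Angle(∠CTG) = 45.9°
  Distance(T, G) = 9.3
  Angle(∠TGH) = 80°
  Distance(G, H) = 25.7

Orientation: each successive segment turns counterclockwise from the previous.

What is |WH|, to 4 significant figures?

39.66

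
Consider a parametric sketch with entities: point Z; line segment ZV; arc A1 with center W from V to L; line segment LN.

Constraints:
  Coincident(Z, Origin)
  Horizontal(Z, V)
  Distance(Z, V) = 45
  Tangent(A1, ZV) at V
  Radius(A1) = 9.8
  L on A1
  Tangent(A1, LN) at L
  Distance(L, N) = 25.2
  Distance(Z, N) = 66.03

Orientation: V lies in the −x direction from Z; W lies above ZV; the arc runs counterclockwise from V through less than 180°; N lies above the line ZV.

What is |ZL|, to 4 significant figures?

41.78

Checks: |WL| = 9.800 ✓; ∠(WL, LN) = 90.00° ✓; |LN| = 25.20 ✓; |ZN| = 66.03 ✓.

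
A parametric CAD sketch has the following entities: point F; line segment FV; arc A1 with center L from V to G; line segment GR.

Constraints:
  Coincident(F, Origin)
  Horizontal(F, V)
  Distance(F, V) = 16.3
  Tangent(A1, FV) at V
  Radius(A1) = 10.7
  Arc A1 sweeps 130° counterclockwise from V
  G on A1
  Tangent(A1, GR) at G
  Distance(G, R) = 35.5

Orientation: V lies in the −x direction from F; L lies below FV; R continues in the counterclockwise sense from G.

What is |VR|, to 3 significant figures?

47.1

On A1, V sits at bearing 90° from L; a 130° counterclockwise sweep puts G at bearing 220°, so G = L + 10.7·(cos 220°, sin 220°) = (-24.5, -17.6). The tangent condition forces LG to be normal to GR, so GR runs along (−sin 220°, cos 220°); with |GR| = 35.5, R = (-1.68, -44.8). Then |VR| = |R − V| = 47.1.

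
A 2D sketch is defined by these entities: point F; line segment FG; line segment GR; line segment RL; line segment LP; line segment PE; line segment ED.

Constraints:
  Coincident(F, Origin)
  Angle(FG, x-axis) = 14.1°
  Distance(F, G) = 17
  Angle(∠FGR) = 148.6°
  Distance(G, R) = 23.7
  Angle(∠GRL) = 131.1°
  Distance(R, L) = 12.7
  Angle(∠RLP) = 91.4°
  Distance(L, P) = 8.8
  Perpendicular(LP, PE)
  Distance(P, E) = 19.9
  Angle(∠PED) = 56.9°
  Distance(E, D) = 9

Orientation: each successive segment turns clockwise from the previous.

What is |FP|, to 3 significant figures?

40.6

F is at the origin; FG runs at 14.1° with length 17.0, so G = (16.5, 4.14). ∠FGR = 148.6° gives GR at -17.3° from the x-axis; with |GR| = 23.7, R = (39.1, -2.91). ∠GRL = 131.1° gives RL at -66.2° from the x-axis; with |RL| = 12.7, L = (44.2, -14.5). ∠RLP = 91.4° gives LP at -155° from the x-axis; with |LP| = 8.8, P = (36.3, -18.3). Then |FP| = |P − F| = 40.6.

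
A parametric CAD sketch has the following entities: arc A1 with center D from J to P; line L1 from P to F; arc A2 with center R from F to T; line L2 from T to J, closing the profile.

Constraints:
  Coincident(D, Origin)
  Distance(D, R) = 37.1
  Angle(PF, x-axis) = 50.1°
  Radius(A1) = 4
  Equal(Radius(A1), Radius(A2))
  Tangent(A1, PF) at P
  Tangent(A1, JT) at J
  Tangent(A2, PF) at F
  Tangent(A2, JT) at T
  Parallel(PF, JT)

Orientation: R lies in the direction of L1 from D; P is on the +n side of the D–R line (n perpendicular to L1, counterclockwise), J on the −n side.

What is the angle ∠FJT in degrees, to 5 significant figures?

12.169°

The slot axis is L1's direction at 50.1°, so u = (cos 50.1°, sin 50.1°) = (0.64145, 0.76717) and n = (−sin 50.1°, cos 50.1°) = (-0.76717, 0.64145). D is at the origin and R lies 37.1 along u from D, so R = 37.1·u = (23.798, 28.462). Tangency of A1 to both parallel lines with radius 4.0 puts P and J at D ± 4.0·n: P = (-3.0687, 2.5658), J = (3.0687, -2.5658). Equal radii place F and T the same way about R: F = R + 4.0·n = (20.729, 31.028), T = R − 4.0·n = (26.866, 25.896). Then cos ∠FJT = JF·JT / (|JF||JT|), giving 12.169°.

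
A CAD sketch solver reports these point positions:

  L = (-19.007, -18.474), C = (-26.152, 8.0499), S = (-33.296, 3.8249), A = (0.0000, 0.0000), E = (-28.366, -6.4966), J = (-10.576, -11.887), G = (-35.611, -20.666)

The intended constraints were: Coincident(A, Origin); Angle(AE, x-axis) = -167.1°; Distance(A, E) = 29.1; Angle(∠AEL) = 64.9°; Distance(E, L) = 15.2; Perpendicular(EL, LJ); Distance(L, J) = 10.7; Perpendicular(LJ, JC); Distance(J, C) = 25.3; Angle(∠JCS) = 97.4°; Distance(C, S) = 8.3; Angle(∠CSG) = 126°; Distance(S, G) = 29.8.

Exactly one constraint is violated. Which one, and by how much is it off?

Distance(S, G) = 29.8 — off by 5.20.

A = (0.00, 0.00) ✓; AE at -167.1° ✓; |AE| = 29.10 ✓; ∠AEL = 64.90° ✓; |EL| = 15.20 ✓; ∠(EL, LJ) = 90.00° ✓; |LJ| = 10.70 ✓; ∠(LJ, JC) = 90.00° ✓; |JC| = 25.30 ✓; ∠JCS = 97.40° ✓; |CS| = 8.300 ✓; ∠CSG = 126.0° ✓; |SG| = 24.60 ✗.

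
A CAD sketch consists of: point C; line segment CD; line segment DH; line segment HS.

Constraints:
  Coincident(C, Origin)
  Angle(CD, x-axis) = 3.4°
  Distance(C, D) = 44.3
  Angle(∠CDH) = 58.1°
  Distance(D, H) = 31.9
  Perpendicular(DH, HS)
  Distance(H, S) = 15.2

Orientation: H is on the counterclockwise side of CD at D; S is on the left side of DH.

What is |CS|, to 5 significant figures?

23.964

∠CDH = 58.1°, so DH runs at 3.4° + (180° − 58.1°) = 125.30° from the x-axis; with |DH| = 31.9, H = D + 31.9·(cos 125.30°, sin 125.30°) = (25.788, 28.662). DH is perpendicular to HS; with |HS| = 15.2 on the left of DH, S = H + 15.2·(-0.81614, -0.57786) = (13.383, 19.879). Then |CS| = |S − C| = 23.964.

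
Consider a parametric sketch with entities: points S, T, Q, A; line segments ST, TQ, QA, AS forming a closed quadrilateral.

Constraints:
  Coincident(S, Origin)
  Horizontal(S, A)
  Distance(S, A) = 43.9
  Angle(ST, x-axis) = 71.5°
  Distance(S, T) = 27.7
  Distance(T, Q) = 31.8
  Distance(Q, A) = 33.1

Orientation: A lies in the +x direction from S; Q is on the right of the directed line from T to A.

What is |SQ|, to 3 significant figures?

12.5

Checks: |TQ| = 31.80 ✓; |QA| = 33.10 ✓.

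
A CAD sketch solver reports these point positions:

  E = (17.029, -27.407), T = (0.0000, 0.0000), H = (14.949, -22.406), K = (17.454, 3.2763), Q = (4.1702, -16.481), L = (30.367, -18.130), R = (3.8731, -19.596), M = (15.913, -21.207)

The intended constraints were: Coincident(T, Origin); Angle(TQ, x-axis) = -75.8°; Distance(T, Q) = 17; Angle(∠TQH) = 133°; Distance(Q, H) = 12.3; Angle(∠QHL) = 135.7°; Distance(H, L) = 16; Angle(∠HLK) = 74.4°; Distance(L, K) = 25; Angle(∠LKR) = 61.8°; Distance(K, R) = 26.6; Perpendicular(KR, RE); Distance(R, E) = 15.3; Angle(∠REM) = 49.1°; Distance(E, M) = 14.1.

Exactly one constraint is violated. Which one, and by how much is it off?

Distance(E, M) = 14.1 — off by 7.80.

T = (0.00, 0.00) ✓; TQ at -75.80° ✓; |TQ| = 17.00 ✓; ∠TQH = 133.0° ✓; |QH| = 12.30 ✓; ∠QHL = 135.7° ✓; |HL| = 16.00 ✓; ∠HLK = 74.40° ✓; |LK| = 25.00 ✓; ∠LKR = 61.80° ✓; |KR| = 26.60 ✓; ∠(KR, RE) = 90.00° ✓; |RE| = 15.30 ✓; ∠REM = 49.10° ✓; |EM| = 6.300 ✗.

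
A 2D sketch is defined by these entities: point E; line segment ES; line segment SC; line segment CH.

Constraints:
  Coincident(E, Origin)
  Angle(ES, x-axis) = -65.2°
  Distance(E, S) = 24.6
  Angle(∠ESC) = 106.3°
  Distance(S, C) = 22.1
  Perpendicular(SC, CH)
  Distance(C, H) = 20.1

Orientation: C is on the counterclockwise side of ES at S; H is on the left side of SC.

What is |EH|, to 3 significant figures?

29.2

E is at the origin; ES runs at -65.2° with length 24.6, so S = 24.6·(cos -65.2°, sin -65.2°) = (10.3, -22.3). ∠ESC = 106.3°, so SC runs at -65.2° + (180° − 106.3°) = 8.50° from the x-axis; with |SC| = 22.1, C = S + 22.1·(cos 8.50°, sin 8.50°) = (32.2, -19.1). SC ⟂ CH; with |CH| = 20.1 on the left of SC, H = C + 20.1·(-0.148, 0.989) = (29.2, 0.814). Then |EH| = |H − E| = 29.2.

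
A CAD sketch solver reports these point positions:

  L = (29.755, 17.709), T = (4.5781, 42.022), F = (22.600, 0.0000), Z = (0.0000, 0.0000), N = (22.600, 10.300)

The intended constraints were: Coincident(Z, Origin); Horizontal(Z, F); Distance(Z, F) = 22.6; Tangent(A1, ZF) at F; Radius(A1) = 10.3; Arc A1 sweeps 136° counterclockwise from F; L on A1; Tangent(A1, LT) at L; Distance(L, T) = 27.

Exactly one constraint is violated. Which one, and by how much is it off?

Distance(L, T) = 27 — off by 8.00.

Z = (0.00, 0.00) ✓; Z.y = 0.00, F.y = 0.00 ✓; |ZF| = 22.60 ✓; ∠(NF, FZ) = 90.00° ✓; |NF| = 10.30 ✓; bearing(N→L) − bearing(N→F) = 136.0° ✓; |NL| = 10.30 ✓; ∠(NL, LT) = 90.00° ✓; |LT| = 35.00 ✗.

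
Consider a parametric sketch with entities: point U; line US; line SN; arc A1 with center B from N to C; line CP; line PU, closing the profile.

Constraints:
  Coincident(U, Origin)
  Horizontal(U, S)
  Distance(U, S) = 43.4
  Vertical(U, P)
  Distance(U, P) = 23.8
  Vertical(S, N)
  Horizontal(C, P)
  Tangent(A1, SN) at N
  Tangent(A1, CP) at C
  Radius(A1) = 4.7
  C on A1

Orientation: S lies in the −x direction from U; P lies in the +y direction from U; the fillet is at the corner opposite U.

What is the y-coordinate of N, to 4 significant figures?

19.10

U is at the origin; US is horizontal with |US| = 43.4 and S on the −x side, so S = (-43.40, 0.000). UP is vertical with |UP| = 23.8 and P on the +y side, so P = (0.000, 23.80). The virtual corner opposite U is at (-43.40, 23.80). A1 meets SN tangentially, so BN is at right angles to SN and A1 meets CP tangentially, so BC is at right angles to CP, with radius 4.7, so the center B sits 4.7 in from both sides at B = (-38.70, 19.10). That places the tangent points at N = (-43.40, 19.10) on SN and C = (-38.70, 23.80) on CP. So N.y = 19.10.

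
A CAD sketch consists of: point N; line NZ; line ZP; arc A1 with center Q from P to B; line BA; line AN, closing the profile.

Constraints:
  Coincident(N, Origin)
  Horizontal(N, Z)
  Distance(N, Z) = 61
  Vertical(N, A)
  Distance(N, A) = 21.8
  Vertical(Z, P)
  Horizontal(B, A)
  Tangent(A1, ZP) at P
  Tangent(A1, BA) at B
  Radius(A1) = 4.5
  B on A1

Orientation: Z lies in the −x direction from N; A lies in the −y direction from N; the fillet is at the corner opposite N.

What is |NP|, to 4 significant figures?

63.41

N is at the origin; NZ is horizontal with |NZ| = 61.0 and Z on the −x side, so Z = (-61.00, 0.000). NA is vertical with |NA| = 21.8 and A on the −y side, so A = (0.000, -21.80). The virtual corner opposite N is at (-61.00, -21.80). Tangency of A1 to ZP means the radius QP is perpendicular to ZP and since A1 is tangent to BA there, QB ⟂ BA, with radius 4.5, so the center Q sits 4.5 in from both sides at Q = (-56.50, -17.30). That places the tangent points at P = (-61.00, -17.30) on ZP and B = (-56.50, -21.80) on BA. Then |NP| = |P − N| = 63.41.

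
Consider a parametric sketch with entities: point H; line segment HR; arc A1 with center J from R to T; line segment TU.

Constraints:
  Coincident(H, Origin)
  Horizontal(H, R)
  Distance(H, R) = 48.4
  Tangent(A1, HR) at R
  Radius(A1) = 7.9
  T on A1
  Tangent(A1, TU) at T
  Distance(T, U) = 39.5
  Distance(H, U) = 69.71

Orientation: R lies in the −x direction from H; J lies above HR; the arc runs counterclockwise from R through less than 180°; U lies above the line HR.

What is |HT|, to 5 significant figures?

41.912

Checks: ∠(JR, RH) = 90.00° ✓; |JT| = 7.900 ✓; ∠(JT, TU) = 90.00° ✓; |TU| = 39.50 ✓; |HU| = 69.71 ✓.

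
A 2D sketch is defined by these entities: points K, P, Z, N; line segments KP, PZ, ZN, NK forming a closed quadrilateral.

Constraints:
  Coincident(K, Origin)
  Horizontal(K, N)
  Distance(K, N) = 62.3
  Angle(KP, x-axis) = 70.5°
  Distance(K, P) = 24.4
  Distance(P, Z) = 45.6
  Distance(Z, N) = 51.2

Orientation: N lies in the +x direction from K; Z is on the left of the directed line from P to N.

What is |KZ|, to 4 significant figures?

66.81

K is at the origin; KN is horizontal with |KN| = 62.3 and N in +x, so N = (62.3, 0). KP runs at 70.5° with |KP| = 24.4, so P = (8.145, 23.00). Z is determined by |PZ| = 45.6 and |ZN| = 51.2 together: it lies at the intersection of circle(P, 45.6) and circle(N, 51.2). With |PN| = 58.84, the foot of the radical line on PN is 24.81 from P and the perpendicular offset is √(45.6² − 24.81²) = 38.26. Taking the left-of-PN solution: Z = (45.94, 48.52).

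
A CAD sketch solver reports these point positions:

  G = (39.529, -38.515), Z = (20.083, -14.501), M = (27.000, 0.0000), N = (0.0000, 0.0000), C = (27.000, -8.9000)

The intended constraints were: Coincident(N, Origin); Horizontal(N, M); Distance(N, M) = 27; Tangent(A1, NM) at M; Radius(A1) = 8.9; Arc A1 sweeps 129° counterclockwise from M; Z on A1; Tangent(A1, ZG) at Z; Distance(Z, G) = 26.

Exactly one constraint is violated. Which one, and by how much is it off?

Distance(Z, G) = 26 — off by 4.90.

N = (0.00, 0.00) ✓; N.y = 0.00, M.y = 0.00 ✓; |NM| = 27.00 ✓; ∠(CM, MN) = 90.00° ✓; |CM| = 8.900 ✓; bearing(C→Z) − bearing(C→M) = 129.0° ✓; |CZ| = 8.900 ✓; ∠(CZ, ZG) = 90.00° ✓; |ZG| = 30.90 ✗.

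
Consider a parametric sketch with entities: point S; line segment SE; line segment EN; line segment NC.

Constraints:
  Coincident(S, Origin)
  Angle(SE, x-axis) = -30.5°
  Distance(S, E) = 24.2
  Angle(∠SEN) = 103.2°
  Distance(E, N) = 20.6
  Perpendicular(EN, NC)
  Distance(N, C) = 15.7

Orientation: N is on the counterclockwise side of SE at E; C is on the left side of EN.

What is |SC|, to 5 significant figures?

27.283

∠SEN = 103.2°, so EN runs at -30.5° + (180° − 103.2°) = 46.300° from the x-axis; with |EN| = 20.6, N = E + 20.6·(cos 46.300°, sin 46.300°) = (35.084, 2.6107). The perpendicularity gives NC at right angles to EN; with |NC| = 15.7 on the left of EN, C = N + 15.7·(-0.72297, 0.69088) = (23.733, 13.458). Then |SC| = |C − S| = 27.283.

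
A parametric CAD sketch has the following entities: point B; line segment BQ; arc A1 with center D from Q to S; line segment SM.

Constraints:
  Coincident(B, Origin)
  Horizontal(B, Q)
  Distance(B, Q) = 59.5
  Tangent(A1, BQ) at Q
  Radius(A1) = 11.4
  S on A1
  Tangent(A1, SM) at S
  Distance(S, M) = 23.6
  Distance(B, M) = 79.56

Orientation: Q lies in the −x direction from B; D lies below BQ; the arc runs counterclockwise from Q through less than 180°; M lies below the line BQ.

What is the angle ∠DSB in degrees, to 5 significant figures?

10.631°

Checks: |DS| = 11.40 ✓; ∠(DS, SM) = 90.00° ✓; |SM| = 23.60 ✓; |BM| = 79.56 ✓.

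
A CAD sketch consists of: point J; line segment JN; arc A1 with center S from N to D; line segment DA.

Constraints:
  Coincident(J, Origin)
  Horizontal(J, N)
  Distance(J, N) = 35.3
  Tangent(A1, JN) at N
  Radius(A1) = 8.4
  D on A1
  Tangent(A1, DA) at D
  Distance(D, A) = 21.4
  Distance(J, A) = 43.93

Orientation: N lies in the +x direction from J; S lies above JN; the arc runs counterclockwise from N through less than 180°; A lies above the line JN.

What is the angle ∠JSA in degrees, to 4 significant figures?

92.91°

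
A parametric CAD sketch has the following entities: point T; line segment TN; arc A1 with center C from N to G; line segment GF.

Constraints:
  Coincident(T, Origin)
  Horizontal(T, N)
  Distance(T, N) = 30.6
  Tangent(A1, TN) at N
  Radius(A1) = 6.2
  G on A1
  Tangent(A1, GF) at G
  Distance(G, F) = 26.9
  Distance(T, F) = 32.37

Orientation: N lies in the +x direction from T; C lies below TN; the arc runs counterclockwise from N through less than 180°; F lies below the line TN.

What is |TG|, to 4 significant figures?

25.15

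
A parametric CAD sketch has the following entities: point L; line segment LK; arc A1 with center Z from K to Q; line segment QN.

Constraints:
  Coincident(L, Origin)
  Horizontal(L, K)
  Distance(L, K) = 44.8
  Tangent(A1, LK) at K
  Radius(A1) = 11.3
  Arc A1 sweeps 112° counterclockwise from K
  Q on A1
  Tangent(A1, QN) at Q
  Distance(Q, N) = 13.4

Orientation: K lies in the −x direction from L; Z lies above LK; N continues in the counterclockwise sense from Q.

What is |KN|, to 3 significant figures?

28.5

On A1, K sits at bearing -90° from Z; a 112° counterclockwise sweep puts Q at bearing 22°, so Q = Z + 11.3·(cos 22°, sin 22°) = (-34.3, 15.5). A1 meets QN tangentially, so ZQ is at right angles to QN, so QN runs along (−sin 22°, cos 22°); with |QN| = 13.4, N = (-39.3, 28.0). Then |KN| = |N − K| = 28.5.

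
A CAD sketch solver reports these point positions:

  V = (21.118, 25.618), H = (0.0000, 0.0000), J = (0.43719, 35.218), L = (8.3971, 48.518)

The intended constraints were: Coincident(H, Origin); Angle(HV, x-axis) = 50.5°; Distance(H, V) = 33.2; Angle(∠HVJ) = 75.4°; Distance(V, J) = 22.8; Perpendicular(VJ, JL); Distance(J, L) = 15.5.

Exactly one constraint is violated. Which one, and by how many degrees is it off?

Perpendicular(VJ, JL) — off by 6.00°.

H = (0.00, 0.00) ✓; HV at 50.50° ✓; |HV| = 33.20 ✓; ∠HVJ = 75.40° ✓; |VJ| = 22.80 ✓; ∠(VJ, JL) = 96.00° ✗; |JL| = 15.50 ✓.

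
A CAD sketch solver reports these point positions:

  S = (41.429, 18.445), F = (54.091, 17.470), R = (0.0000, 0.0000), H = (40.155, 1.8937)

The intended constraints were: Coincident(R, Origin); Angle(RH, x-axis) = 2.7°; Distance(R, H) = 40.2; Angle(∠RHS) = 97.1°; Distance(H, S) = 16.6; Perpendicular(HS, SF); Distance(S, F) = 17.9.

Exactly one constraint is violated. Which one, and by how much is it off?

Distance(S, F) = 17.9 — off by 5.20.

R = (0.00, 0.00) ✓; RH at 2.700° ✓; |RH| = 40.20 ✓; ∠RHS = 97.10° ✓; |HS| = 16.60 ✓; ∠(HS, SF) = 90.00° ✓; |SF| = 12.70 ✗.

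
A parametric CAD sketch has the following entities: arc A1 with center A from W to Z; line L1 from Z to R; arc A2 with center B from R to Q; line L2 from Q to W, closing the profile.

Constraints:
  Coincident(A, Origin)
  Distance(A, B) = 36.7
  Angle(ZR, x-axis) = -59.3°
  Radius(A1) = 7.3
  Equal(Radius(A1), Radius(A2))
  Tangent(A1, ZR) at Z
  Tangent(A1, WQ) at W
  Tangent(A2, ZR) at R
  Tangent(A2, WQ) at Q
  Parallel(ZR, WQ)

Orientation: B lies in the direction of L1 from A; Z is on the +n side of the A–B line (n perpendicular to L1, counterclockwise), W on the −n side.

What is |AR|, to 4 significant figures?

37.42

The slot axis is L1's direction at -59.3°, so u = (cos -59.3°, sin -59.3°) = (0.5105, -0.8599) and n = (−sin -59.3°, cos -59.3°) = (0.8599, 0.5105). A is at the origin and B lies 36.7 along u from A, so B = 36.7·u = (18.74, -31.56). Tangency of A1 to both parallel lines with radius 7.3 puts Z and W at A ± 7.3·n: Z = (6.277, 3.727), W = (-6.277, -3.727). Equal radii place R and Q the same way about B: R = B + 7.3·n = (25.01, -27.83), Q = B − 7.3·n = (12.46, -35.28). Then |AR| = |R − A| = 37.42.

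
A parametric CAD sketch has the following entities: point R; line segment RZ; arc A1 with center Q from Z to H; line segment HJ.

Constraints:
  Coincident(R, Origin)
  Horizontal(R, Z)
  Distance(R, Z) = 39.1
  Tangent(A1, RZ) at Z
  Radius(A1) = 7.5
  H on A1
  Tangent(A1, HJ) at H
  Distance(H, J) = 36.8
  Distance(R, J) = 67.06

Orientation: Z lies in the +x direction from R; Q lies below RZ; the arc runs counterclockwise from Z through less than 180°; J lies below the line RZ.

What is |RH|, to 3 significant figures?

34.6

Checks: R.y = 0.00, Z.y = 0.00 ✓; |QH| = 7.500 ✓; ∠(QH, HJ) = 90.00° ✓; |HJ| = 36.80 ✓; |RJ| = 67.06 ✓.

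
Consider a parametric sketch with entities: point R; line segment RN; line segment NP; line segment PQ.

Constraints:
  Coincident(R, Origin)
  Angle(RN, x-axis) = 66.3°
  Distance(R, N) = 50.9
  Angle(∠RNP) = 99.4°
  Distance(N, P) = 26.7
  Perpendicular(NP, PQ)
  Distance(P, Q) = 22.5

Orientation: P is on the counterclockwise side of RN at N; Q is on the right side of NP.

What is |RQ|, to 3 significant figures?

80.7

R is at the origin; RN runs at 66.3° with length 50.9, so N = 50.9·(cos 66.3°, sin 66.3°) = (20.5, 46.6). ∠RNP = 99.4°, so NP runs at 66.3° + (180° − 99.4°) = 147° from the x-axis; with |NP| = 26.7, P = N + 26.7·(cos 147°, sin 147°) = (-1.91, 61.2). NP ⟂ PQ; with |PQ| = 22.5 on the right of NP, Q = P + 22.5·(0.546, 0.838) = (10.4, 80.0). Then |RQ| = |Q − R| = 80.7.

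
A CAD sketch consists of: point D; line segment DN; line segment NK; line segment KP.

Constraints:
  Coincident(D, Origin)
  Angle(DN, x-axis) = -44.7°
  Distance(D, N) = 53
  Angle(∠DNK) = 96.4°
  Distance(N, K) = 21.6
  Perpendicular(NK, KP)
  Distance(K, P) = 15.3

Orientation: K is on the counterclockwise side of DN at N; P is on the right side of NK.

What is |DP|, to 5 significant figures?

73.325

D is at the origin; DN runs at -44.7° with length 53.0, so N = 53.0·(cos -44.7°, sin -44.7°) = (37.672, -37.280). ∠DNK = 96.4°, so NK runs at -44.7° + (180° − 96.4°) = 38.900° from the x-axis; with |NK| = 21.6, K = N + 21.6·(cos 38.900°, sin 38.900°) = (54.482, -23.716). The perpendicularity gives KP at right angles to NK; with |KP| = 15.3 on the right of NK, P = K + 15.3·(0.62796, -0.77824) = (64.090, -35.623). Then |DP| = |P − D| = 73.325.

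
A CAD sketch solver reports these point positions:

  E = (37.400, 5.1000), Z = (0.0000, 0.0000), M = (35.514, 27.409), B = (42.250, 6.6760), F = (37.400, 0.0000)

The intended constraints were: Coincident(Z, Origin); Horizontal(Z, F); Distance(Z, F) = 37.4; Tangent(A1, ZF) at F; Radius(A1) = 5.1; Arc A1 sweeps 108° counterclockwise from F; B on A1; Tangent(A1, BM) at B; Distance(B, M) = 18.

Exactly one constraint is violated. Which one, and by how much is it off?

Distance(B, M) = 18 — off by 3.80.

Z = (0.00, 0.00) ✓; Z.y = 0.00, F.y = 0.00 ✓; |ZF| = 37.40 ✓; ∠(EF, FZ) = 90.00° ✓; |EF| = 5.100 ✓; bearing(E→B) − bearing(E→F) = 108.0° ✓; |EB| = 5.100 ✓; ∠(EB, BM) = 90.00° ✓; |BM| = 21.80 ✗.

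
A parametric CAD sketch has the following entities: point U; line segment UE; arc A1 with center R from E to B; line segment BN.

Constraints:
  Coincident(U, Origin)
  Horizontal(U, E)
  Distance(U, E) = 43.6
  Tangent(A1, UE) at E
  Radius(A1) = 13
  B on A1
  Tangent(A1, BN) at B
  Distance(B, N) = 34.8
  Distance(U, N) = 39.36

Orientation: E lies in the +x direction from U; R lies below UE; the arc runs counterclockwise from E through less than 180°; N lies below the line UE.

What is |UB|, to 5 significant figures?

33.013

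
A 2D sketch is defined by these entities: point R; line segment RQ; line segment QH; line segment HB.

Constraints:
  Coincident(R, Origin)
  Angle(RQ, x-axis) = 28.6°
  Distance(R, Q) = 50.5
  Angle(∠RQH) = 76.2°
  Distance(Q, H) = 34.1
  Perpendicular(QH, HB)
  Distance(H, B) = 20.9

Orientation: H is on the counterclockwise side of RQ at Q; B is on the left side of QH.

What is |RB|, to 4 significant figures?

35.75

R is at the origin; RQ runs at 28.6° with length 50.5, so Q = 50.5·(cos 28.6°, sin 28.6°) = (44.34, 24.17). ∠RQH = 76.2°, so QH runs at 28.6° + (180° − 76.2°) = 132.4° from the x-axis; with |QH| = 34.1, H = Q + 34.1·(cos 132.4°, sin 132.4°) = (21.34, 49.36). QH ⟂ HB; with |HB| = 20.9 on the left of QH, B = H + 20.9·(-0.7385, -0.6743) = (5.911, 35.26). Then |RB| = |B − R| = 35.75.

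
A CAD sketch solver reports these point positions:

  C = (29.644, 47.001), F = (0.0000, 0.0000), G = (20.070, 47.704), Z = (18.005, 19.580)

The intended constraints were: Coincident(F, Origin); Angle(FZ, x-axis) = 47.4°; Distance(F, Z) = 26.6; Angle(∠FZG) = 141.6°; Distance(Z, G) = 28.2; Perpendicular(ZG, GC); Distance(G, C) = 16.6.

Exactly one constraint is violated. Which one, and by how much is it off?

Distance(G, C) = 16.6 — off by 7.00.

F = (0.00, 0.00) ✓; FZ at 47.40° ✓; |FZ| = 26.60 ✓; ∠FZG = 141.6° ✓; |ZG| = 28.20 ✓; ∠(ZG, GC) = 90.00° ✓; |GC| = 9.600 ✗.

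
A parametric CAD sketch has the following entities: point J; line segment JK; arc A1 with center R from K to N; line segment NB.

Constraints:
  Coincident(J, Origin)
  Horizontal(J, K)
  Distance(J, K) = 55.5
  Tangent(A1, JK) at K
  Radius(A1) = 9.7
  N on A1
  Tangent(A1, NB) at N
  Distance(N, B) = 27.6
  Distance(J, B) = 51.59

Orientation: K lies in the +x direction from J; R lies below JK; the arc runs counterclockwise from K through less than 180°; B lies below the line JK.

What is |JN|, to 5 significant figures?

46.689

J is at the origin; JK is horizontal with |JK| = 55.5 and K on the +x side, so K = (55.500, 0.0000). The tangent condition forces RK to be normal to JK, so R = K + (0, -9.7) = (55.500, -9.7000). Since RN ⟂ NB (tangency), |RB| = √(9.7² + 27.6²) = 29.255 regardless of where N sits on A1. So B lies on both circle(J, 51.59) and circle(R, 29.255); the below-JK intersection is B = (38.953, -33.826). N is the foot of the tangent from B: N = (46.134, -7.1763).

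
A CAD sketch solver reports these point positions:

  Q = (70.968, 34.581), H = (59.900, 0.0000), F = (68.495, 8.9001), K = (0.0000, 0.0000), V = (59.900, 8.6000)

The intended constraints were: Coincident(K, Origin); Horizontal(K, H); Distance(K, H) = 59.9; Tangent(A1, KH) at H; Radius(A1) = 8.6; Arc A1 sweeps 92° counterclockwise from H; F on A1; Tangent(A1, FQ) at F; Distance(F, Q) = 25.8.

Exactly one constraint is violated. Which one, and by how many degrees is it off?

Tangent(A1, FQ) at F — off by 7.50°.

K = (0.00, 0.00) ✓; K.y = 0.00, H.y = 0.00 ✓; |KH| = 59.90 ✓; ∠(VH, HK) = 90.00° ✓; |VH| = 8.600 ✓; bearing(V→F) − bearing(V→H) = 92.00° ✓; |VF| = 8.600 ✓; ∠(VF, FQ) = 97.50° ✗; |FQ| = 25.80 ✓.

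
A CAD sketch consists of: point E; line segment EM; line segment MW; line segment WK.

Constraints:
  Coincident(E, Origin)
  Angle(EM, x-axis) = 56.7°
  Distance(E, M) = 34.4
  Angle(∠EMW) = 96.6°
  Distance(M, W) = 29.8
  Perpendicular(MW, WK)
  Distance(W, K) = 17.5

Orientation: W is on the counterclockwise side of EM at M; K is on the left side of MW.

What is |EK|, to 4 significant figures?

37.65

E is at the origin; EM runs at 56.7° with length 34.4, so M = 34.4·(cos 56.7°, sin 56.7°) = (18.89, 28.75). ∠EMW = 96.6°, so MW runs at 56.7° + (180° − 96.6°) = 140.1° from the x-axis; with |MW| = 29.8, W = M + 29.8·(cos 140.1°, sin 140.1°) = (-3.975, 47.87). The perpendicularity gives WK at right angles to MW; with |WK| = 17.5 on the left of MW, K = W + 17.5·(-0.6414, -0.7672) = (-15.20, 34.44). Then |EK| = |K − E| = 37.65.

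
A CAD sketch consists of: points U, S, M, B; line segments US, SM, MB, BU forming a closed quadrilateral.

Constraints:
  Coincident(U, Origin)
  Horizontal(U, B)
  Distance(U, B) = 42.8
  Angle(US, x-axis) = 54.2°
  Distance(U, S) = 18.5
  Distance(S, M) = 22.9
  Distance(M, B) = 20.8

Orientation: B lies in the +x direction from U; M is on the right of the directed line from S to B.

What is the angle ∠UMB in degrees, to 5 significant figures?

155.29°

U is at the origin; UB is horizontal with |UB| = 42.8 and B in +x, so B = (42.8, 0). US runs at 54.2° with |US| = 18.5, so S = (10.822, 15.005). M is determined by |SM| = 22.9 and |MB| = 20.8 together: it lies at the intersection of circle(S, 22.9) and circle(B, 20.8). With |SB| = 35.324, the foot of the radical line on SB is 18.961 from S and the perpendicular offset is √(22.9² − 18.961²) = 12.841. Taking the right-of-SB solution: M = (22.532, -4.6747).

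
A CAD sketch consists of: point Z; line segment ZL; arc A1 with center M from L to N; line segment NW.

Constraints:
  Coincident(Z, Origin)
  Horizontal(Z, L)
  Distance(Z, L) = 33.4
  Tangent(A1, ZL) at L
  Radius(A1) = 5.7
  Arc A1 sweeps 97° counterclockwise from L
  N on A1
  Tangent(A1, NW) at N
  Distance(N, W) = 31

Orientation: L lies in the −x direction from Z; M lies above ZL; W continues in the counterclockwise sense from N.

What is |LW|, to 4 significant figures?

37.21

On A1, L sits at bearing -90° from M; a 97° counterclockwise sweep puts N at bearing 7°, so N = M + 5.7·(cos 7°, sin 7°) = (-27.74, 6.395). Tangency of A1 to NW means the radius MN is perpendicular to NW, so NW runs along (−sin 7°, cos 7°); with |NW| = 31.0, W = (-31.52, 37.16). Then |LW| = |W − L| = 37.21.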